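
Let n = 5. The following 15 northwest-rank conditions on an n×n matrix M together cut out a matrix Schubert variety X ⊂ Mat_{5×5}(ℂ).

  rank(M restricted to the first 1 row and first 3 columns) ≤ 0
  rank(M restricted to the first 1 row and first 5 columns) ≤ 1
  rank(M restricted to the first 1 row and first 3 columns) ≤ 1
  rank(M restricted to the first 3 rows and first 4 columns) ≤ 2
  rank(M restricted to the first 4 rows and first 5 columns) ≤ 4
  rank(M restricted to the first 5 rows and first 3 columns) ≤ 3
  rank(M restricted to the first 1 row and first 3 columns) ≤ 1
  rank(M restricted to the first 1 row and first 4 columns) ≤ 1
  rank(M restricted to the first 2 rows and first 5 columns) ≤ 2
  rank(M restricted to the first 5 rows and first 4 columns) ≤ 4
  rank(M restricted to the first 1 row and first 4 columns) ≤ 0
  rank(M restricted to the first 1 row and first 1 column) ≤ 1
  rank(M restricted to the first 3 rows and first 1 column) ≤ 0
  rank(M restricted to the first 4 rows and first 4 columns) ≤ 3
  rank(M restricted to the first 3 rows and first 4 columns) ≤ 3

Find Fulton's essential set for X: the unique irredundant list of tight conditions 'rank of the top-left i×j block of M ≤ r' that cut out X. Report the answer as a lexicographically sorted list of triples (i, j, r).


Rank table r_w(5×5) implied by the 15 constraints:

  R[1]: 0, 0, 0, 0, 1
  R[2]: 0, 1, 1, 1, 2
  R[3]: 0, 1, 2, 2, 3
  R[4]: 1, 2, 3, 3, 4
  R[5]: 1, 2, 3, 4, 5

so w = (5, 2, 3, 1, 4).

D(w) has 6 cells with 2 SE-corners; essential set:

[(1, 4, 0), (3, 1, 0)]


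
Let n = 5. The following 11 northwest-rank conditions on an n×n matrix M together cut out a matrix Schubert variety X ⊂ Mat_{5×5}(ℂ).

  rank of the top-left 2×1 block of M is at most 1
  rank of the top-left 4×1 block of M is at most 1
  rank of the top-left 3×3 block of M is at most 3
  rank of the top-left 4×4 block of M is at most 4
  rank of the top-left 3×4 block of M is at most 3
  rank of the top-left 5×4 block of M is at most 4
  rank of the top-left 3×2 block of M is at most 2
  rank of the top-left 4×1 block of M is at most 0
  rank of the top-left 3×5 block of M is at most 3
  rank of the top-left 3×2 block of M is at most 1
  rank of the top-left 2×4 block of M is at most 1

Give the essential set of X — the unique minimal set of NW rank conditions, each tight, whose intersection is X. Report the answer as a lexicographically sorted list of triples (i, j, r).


Computing R[i][j] = min implied NW-rank bound (n=5, 11 conditions):

  row 1: 0 | 1 | 1 | 1 | 1
  row 2: 0 | 1 | 1 | 1 | 2
  row 3: 0 | 1 | 2 | 2 | 3
  row 4: 0 | 1 | 2 | 3 | 4
  row 5: 1 | 2 | 3 | 4 | 5

hence w(1..5) = (2, 5, 3, 4, 1).

Fulton essential set (2 of the 6 Rothe cells):

[(2, 4, 1), (4, 1, 0)]


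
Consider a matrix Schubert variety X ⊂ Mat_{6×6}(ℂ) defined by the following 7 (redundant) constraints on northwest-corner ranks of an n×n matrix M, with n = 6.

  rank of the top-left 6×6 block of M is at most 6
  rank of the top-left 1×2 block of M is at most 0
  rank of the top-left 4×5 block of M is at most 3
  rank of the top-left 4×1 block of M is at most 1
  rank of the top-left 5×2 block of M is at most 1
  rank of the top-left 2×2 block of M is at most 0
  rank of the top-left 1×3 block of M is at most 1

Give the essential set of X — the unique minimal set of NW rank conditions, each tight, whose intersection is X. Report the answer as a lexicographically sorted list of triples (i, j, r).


Rank table r_w(6×6) implied by the 7 constraints:

  row 1: 0 | 0 | 1 | 1 | 1 | 1
  row 2: 0 | 0 | 1 | 2 | 2 | 2
  row 3: 1 | 1 | 2 | 3 | 3 | 3
  row 4: 1 | 1 | 2 | 3 | 3 | 4
  row 5: 1 | 1 | 2 | 3 | 4 | 5
  row 6: 1 | 2 | 3 | 4 | 5 | 6

second differences of R give the permutation w = (3, 4, 1, 6, 5, 2).

Rothe diagram D(w) (7 cells), 3 SE-corners (essential conditions):

[(2, 2, 0), (4, 5, 3), (5, 2, 1)]


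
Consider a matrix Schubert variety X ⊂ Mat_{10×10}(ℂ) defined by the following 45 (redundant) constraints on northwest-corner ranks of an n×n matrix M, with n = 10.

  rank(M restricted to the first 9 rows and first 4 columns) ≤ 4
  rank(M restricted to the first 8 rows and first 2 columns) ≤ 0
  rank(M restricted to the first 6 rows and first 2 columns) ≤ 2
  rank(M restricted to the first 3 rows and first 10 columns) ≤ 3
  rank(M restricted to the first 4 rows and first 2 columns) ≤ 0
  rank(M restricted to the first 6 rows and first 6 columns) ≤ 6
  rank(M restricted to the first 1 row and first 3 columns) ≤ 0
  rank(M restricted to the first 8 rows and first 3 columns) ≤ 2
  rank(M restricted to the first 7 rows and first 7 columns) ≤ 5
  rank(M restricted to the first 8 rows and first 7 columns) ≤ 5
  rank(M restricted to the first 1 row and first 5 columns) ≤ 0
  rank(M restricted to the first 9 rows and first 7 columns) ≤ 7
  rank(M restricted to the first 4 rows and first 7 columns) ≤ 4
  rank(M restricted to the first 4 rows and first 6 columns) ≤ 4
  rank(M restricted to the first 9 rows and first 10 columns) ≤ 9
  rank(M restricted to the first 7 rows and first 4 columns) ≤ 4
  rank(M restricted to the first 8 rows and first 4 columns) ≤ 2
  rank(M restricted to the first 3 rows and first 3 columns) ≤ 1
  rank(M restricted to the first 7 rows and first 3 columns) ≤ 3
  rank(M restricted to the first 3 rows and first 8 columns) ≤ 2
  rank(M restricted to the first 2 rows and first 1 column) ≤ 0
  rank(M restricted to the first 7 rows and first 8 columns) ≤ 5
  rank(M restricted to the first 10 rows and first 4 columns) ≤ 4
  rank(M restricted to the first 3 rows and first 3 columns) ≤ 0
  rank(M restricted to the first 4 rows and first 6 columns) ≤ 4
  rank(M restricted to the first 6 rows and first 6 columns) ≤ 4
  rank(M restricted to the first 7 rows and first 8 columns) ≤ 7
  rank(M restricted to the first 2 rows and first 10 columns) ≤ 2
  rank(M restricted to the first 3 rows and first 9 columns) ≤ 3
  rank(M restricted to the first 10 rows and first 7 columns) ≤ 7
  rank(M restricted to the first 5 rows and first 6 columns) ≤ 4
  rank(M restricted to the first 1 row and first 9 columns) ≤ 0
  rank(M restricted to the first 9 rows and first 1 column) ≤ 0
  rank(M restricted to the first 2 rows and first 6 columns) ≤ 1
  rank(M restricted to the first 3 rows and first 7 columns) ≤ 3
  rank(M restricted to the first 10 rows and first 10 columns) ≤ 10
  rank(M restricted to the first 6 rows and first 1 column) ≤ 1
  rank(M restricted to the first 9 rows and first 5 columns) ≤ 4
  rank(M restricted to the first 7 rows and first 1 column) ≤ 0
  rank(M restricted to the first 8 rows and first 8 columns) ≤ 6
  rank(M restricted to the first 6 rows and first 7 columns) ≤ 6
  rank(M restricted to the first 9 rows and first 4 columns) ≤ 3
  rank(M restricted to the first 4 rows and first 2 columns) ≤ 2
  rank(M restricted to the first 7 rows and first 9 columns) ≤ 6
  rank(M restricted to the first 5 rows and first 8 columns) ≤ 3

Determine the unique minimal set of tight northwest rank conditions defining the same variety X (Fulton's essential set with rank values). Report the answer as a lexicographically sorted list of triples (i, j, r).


Propagating the 45 rank bounds to every northwest block:

  R[1]: 0 | 0 | 0 | 0 | 0 | 0 | 0 | 0 | 0 | 1
  R[2]: 0 | 0 | 0 | 1 | 1 | 1 | 1 | 1 | 1 | 2
  R[3]: 0 | 0 | 0 | 1 | 2 | 2 | 2 | 2 | 2 | 3
  R[4]: 0 | 0 | 1 | 2 | 3 | 3 | 3 | 3 | 3 | 4
  R[5]: 0 | 0 | 1 | 2 | 3 | 3 | 3 | 3 | 4 | 5
  R[6]: 0 | 0 | 1 | 2 | 3 | 4 | 4 | 4 | 5 | 6
  R[7]: 0 | 0 | 1 | 2 | 3 | 4 | 5 | 5 | 6 | 7
  R[8]: 0 | 0 | 1 | 2 | 3 | 4 | 5 | 6 | 7 | 8
  R[9]: 0 | 1 | 2 | 3 | 4 | 5 | 6 | 7 | 8 | 9
  R[10]: 1 | 2 | 3 | 4 | 5 | 6 | 7 | 8 | 9 | 10

reading off 1-entries of Δ²R: w = (10, 4, 5, 3, 9, 6, 7, 8, 2, 1).

5 SE-corners of the 29-cell Rothe diagram give Ess(w):

[(1, 9, 0), (3, 3, 0), (5, 8, 3), (8, 2, 0), (9, 1, 0)]


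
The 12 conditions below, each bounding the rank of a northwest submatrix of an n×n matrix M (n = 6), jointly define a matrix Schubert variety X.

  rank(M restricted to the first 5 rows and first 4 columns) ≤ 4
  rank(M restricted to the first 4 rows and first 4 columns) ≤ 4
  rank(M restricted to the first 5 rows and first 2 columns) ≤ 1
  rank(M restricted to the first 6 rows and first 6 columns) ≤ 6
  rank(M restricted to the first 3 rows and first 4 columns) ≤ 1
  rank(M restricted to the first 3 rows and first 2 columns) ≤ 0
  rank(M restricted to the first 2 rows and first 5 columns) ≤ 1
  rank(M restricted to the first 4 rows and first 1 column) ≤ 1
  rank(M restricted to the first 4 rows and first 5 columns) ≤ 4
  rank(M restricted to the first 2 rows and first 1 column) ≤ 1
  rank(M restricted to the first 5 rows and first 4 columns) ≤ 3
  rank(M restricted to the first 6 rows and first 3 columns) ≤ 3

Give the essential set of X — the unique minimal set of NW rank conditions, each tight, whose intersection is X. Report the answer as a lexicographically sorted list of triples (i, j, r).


Computing R[i][j] = min implied NW-rank bound (n=6, 12 conditions):

  R[1]: 0, 0, 1, 1, 1, 1
  R[2]: 0, 0, 1, 1, 1, 2
  R[3]: 0, 0, 1, 1, 2, 3
  R[4]: 1, 1, 2, 2, 3, 4
  R[5]: 1, 1, 2, 3, 4, 5
  R[6]: 1, 2, 3, 4, 5, 6

reading off 1-entries of Δ²R: w = (3, 6, 5, 1, 4, 2).

Fulton essential set (4 of the 10 Rothe cells):

[(2, 5, 1), (3, 2, 0), (3, 4, 1), (5, 2, 1)]


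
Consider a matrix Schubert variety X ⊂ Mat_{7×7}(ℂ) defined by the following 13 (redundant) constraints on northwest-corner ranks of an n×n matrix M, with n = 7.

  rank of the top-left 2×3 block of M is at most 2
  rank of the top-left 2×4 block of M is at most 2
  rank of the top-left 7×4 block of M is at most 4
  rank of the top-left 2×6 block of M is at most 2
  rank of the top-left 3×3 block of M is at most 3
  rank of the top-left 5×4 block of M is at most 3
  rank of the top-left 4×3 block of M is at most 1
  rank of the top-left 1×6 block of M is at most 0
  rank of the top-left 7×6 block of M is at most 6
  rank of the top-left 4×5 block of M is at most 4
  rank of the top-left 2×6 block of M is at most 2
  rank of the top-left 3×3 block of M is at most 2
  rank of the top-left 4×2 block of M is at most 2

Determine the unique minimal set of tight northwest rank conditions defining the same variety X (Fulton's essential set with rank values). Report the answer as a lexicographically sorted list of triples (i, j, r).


Propagating the 13 rank bounds to every northwest block:

  0  0  0  0  0  0  1
  1  1  1  1  1  1  2
  1  1  1  2  2  2  3
  1  1  1  2  3  3  4
  1  2  2  3  4  4  5
  1  2  3  4  5  5  6
  1  2  3  4  5  6  7

the unique w with this rank table is (7, 1, 4, 5, 2, 3, 6).

|D(w)|=10, |Ess(w)|=2:

[(1, 6, 0), (4, 3, 1)]


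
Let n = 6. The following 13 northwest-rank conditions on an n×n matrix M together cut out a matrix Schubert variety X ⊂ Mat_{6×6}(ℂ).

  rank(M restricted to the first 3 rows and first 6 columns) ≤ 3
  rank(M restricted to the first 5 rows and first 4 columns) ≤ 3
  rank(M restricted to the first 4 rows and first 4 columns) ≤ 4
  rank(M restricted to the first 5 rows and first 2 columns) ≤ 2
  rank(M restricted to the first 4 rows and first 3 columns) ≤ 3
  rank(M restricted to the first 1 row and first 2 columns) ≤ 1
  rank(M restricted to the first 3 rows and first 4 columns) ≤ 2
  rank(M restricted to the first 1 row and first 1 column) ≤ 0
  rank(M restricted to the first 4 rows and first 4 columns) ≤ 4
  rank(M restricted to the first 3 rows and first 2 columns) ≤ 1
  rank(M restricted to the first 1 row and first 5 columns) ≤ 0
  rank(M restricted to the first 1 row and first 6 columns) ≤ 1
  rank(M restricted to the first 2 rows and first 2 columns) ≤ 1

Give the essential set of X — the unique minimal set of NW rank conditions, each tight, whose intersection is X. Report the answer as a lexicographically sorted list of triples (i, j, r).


Propagating the 13 rank bounds to every northwest block:

  i=1: 0 | 0 | 0 | 0 | 0 | 1
  i=2: 1 | 1 | 1 | 1 | 1 | 2
  i=3: 1 | 1 | 2 | 2 | 2 | 3
  i=4: 1 | 2 | 3 | 3 | 3 | 4
  i=5: 1 | 2 | 3 | 3 | 4 | 5
  i=6: 1 | 2 | 3 | 4 | 5 | 6

reading off 1-entries of Δ²R: w = (6, 1, 3, 2, 5, 4).

ℓ(w)=7; the 3 essential cells (i,j,r):

[(1, 5, 0), (3, 2, 1), (5, 4, 3)]


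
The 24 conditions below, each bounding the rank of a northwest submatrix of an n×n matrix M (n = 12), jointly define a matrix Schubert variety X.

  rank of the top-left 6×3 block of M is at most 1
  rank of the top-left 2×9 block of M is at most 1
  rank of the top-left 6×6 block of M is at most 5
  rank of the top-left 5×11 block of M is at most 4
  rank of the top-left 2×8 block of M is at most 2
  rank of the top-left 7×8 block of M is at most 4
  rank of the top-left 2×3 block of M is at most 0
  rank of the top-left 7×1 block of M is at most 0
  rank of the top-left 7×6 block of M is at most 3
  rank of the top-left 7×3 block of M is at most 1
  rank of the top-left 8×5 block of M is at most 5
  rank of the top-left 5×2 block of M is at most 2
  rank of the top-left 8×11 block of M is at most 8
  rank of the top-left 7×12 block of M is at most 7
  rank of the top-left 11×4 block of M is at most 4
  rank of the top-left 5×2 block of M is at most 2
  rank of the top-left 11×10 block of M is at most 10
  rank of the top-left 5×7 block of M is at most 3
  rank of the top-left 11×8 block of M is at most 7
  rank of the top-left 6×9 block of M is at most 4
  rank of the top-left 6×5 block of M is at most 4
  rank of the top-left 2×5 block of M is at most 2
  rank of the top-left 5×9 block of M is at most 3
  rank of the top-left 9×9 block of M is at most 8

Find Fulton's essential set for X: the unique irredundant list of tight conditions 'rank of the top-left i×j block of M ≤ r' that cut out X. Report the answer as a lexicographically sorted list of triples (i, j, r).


Rank table r_w(12×12) implied by the 24 constraints:

  row 1: 0 | 0 | 0 | 1 | 1 | 1 | 1 | 1 | 1 | 1 | 1 | 1
  row 2: 0 | 0 | 0 | 1 | 1 | 1 | 1 | 1 | 1 | 2 | 2 | 2
  row 3: 0 | 1 | 1 | 2 | 2 | 2 | 2 | 2 | 2 | 3 | 3 | 3
  row 4: 0 | 1 | 1 | 2 | 3 | 3 | 3 | 3 | 3 | 4 | 4 | 4
  row 5: 0 | 1 | 1 | 2 | 3 | 3 | 3 | 3 | 3 | 4 | 4 | 5
  row 6: 0 | 1 | 1 | 2 | 3 | 3 | 4 | 4 | 4 | 5 | 5 | 6
  row 7: 0 | 1 | 1 | 2 | 3 | 3 | 4 | 4 | 5 | 6 | 6 | 7
  row 8: 1 | 2 | 2 | 3 | 4 | 4 | 5 | 5 | 6 | 7 | 7 | 8
  row 9: 1 | 2 | 3 | 4 | 5 | 5 | 6 | 6 | 7 | 8 | 8 | 9
  row 10: 1 | 2 | 3 | 4 | 5 | 6 | 7 | 7 | 8 | 9 | 9 | 10
  row 11: 1 | 2 | 3 | 4 | 5 | 6 | 7 | 7 | 8 | 9 | 10 | 11
  row 12: 1 | 2 | 3 | 4 | 5 | 6 | 7 | 8 | 9 | 10 | 11 | 12

hence w(1..12) = (4, 10, 2, 5, 12, 7, 9, 1, 3, 6, 11, 8).

9 SE-corners of the 29-cell Rothe diagram give Ess(w):

[(2, 3, 0), (2, 9, 1), (5, 9, 3), (5, 11, 4), (7, 1, 0), (7, 3, 1), (7, 6, 3), (7, 8, 4), (11, 8, 7)]


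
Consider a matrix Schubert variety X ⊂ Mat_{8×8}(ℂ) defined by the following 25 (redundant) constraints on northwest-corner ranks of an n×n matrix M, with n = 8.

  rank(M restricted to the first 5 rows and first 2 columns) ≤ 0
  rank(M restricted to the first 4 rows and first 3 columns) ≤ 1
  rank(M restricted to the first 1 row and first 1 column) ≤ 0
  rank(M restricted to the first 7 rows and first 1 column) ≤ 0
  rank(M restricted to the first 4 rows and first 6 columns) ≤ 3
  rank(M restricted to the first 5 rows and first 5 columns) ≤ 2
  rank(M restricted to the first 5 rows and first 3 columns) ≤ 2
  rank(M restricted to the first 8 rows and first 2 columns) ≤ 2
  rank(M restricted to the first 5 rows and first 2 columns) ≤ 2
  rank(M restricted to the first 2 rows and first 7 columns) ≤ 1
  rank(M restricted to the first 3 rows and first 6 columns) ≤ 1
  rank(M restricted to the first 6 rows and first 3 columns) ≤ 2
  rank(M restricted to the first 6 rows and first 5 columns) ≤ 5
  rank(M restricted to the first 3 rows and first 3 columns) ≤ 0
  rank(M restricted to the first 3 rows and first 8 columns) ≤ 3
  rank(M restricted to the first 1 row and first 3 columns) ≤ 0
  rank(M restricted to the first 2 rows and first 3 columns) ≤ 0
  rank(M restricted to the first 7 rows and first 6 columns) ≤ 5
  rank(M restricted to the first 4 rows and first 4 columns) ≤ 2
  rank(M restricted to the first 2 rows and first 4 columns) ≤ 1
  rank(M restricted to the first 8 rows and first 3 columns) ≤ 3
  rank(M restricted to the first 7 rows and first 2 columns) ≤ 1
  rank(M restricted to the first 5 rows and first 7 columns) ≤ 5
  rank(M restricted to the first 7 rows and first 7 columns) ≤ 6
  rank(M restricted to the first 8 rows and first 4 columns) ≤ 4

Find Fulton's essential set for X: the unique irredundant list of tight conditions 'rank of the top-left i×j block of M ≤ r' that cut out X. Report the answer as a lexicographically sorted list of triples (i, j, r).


Propagating the 25 rank bounds to every northwest block:

  row 1: 0  0  0  1  1  1  1  1
  row 2: 0  0  0  1  1  1  1  2
  row 3: 0  0  0  1  1  1  2  3
  row 4: 0  0  1  2  2  2  3  4
  row 5: 0  0  1  2  2  3  4  5
  row 6: 0  1  2  3  3  4  5  6
  row 7: 0  1  2  3  4  5  6  7
  row 8: 1  2  3  4  5  6  7  8

second differences of R give the permutation w = (4, 8, 7, 3, 6, 2, 5, 1).

ℓ(w)=21; the 6 essential cells (i,j,r):

[(2, 7, 1), (3, 3, 0), (3, 6, 1), (5, 2, 0), (5, 5, 2), (7, 1, 0)]


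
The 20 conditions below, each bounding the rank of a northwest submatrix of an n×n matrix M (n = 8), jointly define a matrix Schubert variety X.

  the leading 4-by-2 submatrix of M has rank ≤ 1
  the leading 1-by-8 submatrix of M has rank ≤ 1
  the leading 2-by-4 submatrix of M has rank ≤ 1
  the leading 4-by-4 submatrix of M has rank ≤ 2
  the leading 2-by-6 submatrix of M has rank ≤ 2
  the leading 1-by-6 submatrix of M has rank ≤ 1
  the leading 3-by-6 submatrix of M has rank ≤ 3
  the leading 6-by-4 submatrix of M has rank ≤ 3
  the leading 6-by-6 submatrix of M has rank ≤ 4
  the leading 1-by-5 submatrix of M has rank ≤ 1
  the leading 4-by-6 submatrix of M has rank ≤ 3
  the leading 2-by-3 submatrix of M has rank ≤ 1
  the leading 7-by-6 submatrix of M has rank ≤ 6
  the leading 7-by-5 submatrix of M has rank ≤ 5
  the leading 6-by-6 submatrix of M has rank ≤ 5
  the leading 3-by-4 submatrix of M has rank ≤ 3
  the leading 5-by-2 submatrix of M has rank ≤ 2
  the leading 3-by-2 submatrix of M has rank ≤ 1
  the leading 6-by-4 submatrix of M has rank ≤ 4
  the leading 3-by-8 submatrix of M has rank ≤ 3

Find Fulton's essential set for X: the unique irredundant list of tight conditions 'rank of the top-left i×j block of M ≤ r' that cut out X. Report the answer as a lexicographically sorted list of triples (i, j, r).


The tightest implied rank at each (i,j), from the 20 conditions:

  i=1: 1 1 1 1 1 1 1 1
  i=2: 1 1 1 1 2 2 2 2
  i=3: 1 1 2 2 3 3 3 3
  i=4: 1 1 2 2 3 3 4 4
  i=5: 1 2 3 3 4 4 5 5
  i=6: 1 2 3 3 4 4 5 6
  i=7: 1 2 3 4 5 5 6 7
  i=8: 1 2 3 4 5 6 7 8

the unique w with this rank table is (1, 5, 3, 7, 2, 8, 4, 6).

Fulton essential set (6 of the 9 Rothe cells):

[(2, 4, 1), (4, 2, 1), (4, 4, 2), (4, 6, 3), (6, 4, 3), (6, 6, 4)]


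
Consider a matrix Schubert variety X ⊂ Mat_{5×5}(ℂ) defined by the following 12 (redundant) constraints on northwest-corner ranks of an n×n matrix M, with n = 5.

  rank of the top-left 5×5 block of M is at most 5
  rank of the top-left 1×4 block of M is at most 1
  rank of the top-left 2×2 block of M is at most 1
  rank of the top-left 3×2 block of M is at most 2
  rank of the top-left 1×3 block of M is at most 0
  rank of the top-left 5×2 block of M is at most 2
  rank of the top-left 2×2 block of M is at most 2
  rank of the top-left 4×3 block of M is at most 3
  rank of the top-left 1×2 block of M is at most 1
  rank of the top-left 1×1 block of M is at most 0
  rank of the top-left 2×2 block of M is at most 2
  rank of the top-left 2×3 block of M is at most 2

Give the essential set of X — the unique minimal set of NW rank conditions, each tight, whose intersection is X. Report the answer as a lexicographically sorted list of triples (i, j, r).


Recovering R(i,j) via the rank-extension bound from the 12 conditions:

  row 1: 0 | 0 | 0 | 1 | 1
  row 2: 1 | 1 | 1 | 2 | 2
  row 3: 1 | 2 | 2 | 3 | 3
  row 4: 1 | 2 | 3 | 4 | 4
  row 5: 1 | 2 | 3 | 4 | 5

so w = (4, 1, 2, 3, 5).

ℓ(w)=3; the 1 essential cell (i,j,r):

[(1, 3, 0)]


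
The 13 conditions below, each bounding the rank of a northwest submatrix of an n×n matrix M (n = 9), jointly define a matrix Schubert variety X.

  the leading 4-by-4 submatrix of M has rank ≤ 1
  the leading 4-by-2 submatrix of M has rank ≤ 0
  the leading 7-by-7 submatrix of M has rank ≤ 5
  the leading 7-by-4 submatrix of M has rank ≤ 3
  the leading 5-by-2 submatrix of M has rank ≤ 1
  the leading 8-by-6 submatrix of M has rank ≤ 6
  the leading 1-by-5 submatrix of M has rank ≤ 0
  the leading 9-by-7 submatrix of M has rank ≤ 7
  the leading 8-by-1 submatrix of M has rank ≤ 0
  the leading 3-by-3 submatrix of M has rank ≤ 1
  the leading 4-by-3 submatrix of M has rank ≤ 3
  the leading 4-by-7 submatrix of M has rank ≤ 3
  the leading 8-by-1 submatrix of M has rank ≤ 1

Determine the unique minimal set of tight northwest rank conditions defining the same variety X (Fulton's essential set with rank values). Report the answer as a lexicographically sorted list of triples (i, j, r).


Rank table r_w(9×9) implied by the 13 constraints:

  R[1]: 0 0 0 0 0 1 1 1 1
  R[2]: 0 0 1 1 1 2 2 2 2
  R[3]: 0 0 1 1 2 3 3 3 3
  R[4]: 0 0 1 1 2 3 3 4 4
  R[5]: 0 1 2 2 3 4 4 5 5
  R[6]: 0 1 2 3 4 5 5 6 6
  R[7]: 0 1 2 3 4 5 5 6 7
  R[8]: 0 1 2 3 4 5 6 7 8
  R[9]: 1 2 3 4 5 6 7 8 9

the unique w with this rank table is (6, 3, 5, 8, 2, 4, 9, 7, 1).

Fulton essential set (6 of the 19 Rothe cells):

[(1, 5, 0), (4, 2, 0), (4, 4, 1), (4, 7, 3), (7, 7, 5), (8, 1, 0)]


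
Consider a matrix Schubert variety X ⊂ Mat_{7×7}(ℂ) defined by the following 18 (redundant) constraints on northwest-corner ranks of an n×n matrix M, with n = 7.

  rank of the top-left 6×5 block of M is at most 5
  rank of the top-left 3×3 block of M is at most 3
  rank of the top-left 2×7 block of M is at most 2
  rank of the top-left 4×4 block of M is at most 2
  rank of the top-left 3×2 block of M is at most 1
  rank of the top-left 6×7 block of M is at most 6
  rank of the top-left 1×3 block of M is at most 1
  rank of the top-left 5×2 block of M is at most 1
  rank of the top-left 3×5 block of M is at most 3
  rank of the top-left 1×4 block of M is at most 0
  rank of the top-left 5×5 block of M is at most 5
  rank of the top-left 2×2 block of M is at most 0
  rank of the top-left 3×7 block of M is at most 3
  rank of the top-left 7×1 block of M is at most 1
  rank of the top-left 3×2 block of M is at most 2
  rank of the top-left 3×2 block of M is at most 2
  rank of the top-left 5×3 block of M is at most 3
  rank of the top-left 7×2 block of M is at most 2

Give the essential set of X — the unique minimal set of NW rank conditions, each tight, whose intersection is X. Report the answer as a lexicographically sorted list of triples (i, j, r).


Rank table r_w(7×7) implied by the 18 constraints:

  row 1: 0 0 0 0 1 1 1
  row 2: 0 0 1 1 2 2 2
  row 3: 1 1 2 2 3 3 3
  row 4: 1 1 2 2 3 4 4
  row 5: 1 1 2 3 4 5 5
  row 6: 1 2 3 4 5 6 6
  row 7: 1 2 3 4 5 6 7

the unique w with this rank table is (5, 3, 1, 6, 4, 2, 7).

4 SE-corners of the 9-cell Rothe diagram give Ess(w):

[(1, 4, 0), (2, 2, 0), (4, 4, 2), (5, 2, 1)]


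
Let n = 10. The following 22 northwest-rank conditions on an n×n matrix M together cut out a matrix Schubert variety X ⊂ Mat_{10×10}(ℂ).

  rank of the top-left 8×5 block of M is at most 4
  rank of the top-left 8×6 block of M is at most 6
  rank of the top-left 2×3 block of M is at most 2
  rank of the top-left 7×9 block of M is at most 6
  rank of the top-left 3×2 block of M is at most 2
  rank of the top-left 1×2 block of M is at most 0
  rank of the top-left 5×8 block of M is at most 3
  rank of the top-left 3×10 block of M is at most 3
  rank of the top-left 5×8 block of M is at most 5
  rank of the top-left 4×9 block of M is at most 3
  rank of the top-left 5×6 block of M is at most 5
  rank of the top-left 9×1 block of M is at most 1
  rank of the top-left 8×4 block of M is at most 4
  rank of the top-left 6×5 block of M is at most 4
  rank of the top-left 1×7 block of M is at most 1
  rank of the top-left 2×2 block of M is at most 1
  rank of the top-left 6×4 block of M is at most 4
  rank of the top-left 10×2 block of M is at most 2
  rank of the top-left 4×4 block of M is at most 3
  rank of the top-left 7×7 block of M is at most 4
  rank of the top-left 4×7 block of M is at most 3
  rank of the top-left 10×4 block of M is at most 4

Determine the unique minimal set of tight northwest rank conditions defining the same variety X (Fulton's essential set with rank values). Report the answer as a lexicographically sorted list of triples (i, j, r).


Recovering R(i,j) via the rank-extension bound from the 22 conditions:

  0 | 0 | 1 | 1 | 1 | 1 | 1 | 1 | 1 | 1
  1 | 1 | 2 | 2 | 2 | 2 | 2 | 2 | 2 | 2
  1 | 2 | 3 | 3 | 3 | 3 | 3 | 3 | 3 | 3
  1 | 2 | 3 | 3 | 3 | 3 | 3 | 3 | 3 | 4
  1 | 2 | 3 | 3 | 3 | 3 | 3 | 3 | 4 | 5
  1 | 2 | 3 | 4 | 4 | 4 | 4 | 4 | 5 | 6
  1 | 2 | 3 | 4 | 4 | 4 | 4 | 5 | 6 | 7
  1 | 2 | 3 | 4 | 4 | 5 | 5 | 6 | 7 | 8
  1 | 2 | 3 | 4 | 5 | 6 | 6 | 7 | 8 | 9
  1 | 2 | 3 | 4 | 5 | 6 | 7 | 8 | 9 | 10

the unique w with this rank table is (3, 1, 2, 10, 9, 4, 8, 6, 5, 7).

D(w) has 17 cells with 5 SE-corners; essential set:

[(1, 2, 0), (4, 9, 3), (5, 8, 3), (7, 7, 4), (8, 5, 4)]


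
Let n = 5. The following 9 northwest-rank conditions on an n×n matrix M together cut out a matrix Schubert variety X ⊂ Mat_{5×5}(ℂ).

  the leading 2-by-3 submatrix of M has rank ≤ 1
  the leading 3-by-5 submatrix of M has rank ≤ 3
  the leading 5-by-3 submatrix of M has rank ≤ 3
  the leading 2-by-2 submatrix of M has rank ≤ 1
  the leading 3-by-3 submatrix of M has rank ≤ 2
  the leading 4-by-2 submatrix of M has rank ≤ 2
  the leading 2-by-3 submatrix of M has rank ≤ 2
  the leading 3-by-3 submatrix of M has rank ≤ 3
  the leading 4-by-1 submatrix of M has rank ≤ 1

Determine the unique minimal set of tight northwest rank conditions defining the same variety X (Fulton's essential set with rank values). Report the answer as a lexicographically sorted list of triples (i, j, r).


Computing R[i][j] = min implied NW-rank bound (n=5, 9 conditions):

  row 1: 1, 1, 1, 1, 1
  row 2: 1, 1, 1, 2, 2
  row 3: 1, 2, 2, 3, 3
  row 4: 1, 2, 3, 4, 4
  row 5: 1, 2, 3, 4, 5

so w = (1, 4, 2, 3, 5).

|D(w)|=2, |Ess(w)|=1:

[(2, 3, 1)]


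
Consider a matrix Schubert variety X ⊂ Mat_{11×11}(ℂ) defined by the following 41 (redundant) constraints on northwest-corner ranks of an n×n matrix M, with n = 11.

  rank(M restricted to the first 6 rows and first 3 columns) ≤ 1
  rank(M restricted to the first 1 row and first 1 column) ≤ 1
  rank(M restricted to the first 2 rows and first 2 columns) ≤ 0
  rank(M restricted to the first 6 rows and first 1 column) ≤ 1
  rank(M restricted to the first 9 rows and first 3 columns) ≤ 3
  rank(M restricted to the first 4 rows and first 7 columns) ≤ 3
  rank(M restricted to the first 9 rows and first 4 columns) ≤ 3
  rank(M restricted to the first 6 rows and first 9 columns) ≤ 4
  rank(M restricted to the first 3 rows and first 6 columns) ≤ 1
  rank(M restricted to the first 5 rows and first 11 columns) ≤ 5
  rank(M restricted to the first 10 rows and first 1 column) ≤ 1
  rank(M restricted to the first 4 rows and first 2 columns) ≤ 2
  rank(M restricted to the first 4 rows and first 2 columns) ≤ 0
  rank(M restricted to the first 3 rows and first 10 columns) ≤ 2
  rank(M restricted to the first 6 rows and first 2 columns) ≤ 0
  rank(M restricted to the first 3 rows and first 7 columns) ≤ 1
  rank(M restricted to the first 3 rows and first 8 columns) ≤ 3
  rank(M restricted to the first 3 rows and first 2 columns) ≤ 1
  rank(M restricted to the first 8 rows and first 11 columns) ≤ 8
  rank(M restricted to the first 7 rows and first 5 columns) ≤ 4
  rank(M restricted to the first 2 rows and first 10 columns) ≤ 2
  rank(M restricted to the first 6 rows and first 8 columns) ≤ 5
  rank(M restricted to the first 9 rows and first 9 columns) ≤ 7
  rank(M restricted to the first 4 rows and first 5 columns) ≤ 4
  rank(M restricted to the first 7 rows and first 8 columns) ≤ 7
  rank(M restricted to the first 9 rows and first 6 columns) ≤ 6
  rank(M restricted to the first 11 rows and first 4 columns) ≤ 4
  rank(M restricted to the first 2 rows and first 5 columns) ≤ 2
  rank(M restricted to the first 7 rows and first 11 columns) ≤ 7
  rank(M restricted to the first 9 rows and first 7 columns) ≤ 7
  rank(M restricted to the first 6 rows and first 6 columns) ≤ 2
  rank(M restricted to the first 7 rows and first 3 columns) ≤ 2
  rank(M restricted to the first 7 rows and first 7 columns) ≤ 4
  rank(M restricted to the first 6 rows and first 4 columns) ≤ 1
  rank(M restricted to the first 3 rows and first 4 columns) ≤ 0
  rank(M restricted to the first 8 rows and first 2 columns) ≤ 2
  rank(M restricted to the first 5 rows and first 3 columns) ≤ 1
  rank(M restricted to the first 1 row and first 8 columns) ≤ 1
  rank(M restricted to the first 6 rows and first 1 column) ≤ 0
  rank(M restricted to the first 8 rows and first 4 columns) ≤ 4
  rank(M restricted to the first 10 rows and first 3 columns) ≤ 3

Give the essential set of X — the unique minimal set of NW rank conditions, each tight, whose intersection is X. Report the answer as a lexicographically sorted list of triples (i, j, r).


Propagating the 41 rank bounds to every northwest block:

  i=1: 0 0 0 0 1 1 1 1 1 1 1
  i=2: 0 0 0 0 1 1 1 2 2 2 2
  i=3: 0 0 0 0 1 1 1 2 2 2 3
  i=4: 0 0 1 1 2 2 2 3 3 3 4
  i=5: 0 0 1 1 2 2 3 4 4 4 5
  i=6: 0 0 1 1 2 2 3 4 4 5 6
  i=7: 1 1 2 2 3 3 4 5 5 6 7
  i=8: 1 2 3 3 4 4 5 6 6 7 8
  i=9: 1 2 3 3 4 5 6 7 7 8 9
  i=10: 1 2 3 4 5 6 7 8 8 9 10
  i=11: 1 2 3 4 5 6 7 8 9 10 11

second differences of R give the permutation w = (5, 8, 11, 3, 7, 10, 1, 2, 6, 4, 9).

ℓ(w)=30; the 8 essential cells (i,j,r):

[(3, 4, 0), (3, 7, 1), (3, 10, 2), (6, 2, 0), (6, 4, 1), (6, 6, 2), (6, 9, 4), (9, 4, 3)]


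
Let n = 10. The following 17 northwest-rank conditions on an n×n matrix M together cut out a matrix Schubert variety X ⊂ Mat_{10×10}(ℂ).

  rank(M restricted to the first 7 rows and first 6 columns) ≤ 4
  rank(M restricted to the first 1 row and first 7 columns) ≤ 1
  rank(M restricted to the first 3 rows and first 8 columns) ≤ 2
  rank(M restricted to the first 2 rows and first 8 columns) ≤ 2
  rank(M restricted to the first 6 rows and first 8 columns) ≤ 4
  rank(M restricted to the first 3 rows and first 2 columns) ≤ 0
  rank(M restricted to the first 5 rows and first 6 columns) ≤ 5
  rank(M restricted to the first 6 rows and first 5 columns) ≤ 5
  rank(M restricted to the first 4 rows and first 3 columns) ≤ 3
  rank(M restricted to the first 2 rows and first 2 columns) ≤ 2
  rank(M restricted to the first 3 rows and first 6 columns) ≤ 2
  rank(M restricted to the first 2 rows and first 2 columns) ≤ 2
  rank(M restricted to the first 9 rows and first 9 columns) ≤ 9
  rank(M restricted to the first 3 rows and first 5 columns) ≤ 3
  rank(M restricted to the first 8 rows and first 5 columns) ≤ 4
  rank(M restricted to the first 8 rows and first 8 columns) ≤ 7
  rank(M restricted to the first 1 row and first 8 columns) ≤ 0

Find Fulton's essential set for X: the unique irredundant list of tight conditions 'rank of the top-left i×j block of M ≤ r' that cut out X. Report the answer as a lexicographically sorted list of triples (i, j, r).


The tightest implied rank at each (i,j), from the 17 conditions:

  row 1: 0  0  0  0  0  0  0  0  1  1
  row 2: 0  0  1  1  1  1  1  1  2  2
  row 3: 0  0  1  2  2  2  2  2  3  3
  row 4: 1  1  2  3  3  3  3  3  4  4
  row 5: 1  2  3  4  4  4  4  4  5  5
  row 6: 1  2  3  4  4  4  4  4  5  6
  row 7: 1  2  3  4  4  4  5  5  6  7
  row 8: 1  2  3  4  4  5  6  6  7  8
  row 9: 1  2  3  4  5  6  7  7  8  9
  row 10: 1  2  3  4  5  6  7  8  9  10

reading off 1-entries of Δ²R: w = (9, 3, 4, 1, 2, 10, 7, 6, 5, 8).

D(w) has 19 cells with 5 SE-corners; essential set:

[(1, 8, 0), (3, 2, 0), (6, 8, 4), (7, 6, 4), (8, 5, 4)]


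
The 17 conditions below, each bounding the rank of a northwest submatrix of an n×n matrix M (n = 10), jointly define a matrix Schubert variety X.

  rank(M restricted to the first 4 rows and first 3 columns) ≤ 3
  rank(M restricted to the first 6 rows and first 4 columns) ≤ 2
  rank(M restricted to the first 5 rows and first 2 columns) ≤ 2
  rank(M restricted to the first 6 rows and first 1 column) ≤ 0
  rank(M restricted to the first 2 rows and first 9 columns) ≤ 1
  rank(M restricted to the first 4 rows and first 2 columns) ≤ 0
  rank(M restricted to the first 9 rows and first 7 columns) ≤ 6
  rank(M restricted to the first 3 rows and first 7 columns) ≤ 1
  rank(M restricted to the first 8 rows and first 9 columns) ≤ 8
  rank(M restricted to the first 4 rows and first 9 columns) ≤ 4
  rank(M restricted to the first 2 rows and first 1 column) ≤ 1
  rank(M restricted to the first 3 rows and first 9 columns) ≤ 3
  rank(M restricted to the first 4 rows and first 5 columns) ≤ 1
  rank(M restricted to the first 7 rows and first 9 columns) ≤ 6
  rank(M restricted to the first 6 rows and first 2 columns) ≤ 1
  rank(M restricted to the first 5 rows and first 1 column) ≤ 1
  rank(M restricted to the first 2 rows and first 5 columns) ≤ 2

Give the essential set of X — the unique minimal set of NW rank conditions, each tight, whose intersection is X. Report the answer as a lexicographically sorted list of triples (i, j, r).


Computing R[i][j] = min implied NW-rank bound (n=10, 17 conditions):

  i=1: 0, 0, 1, 1, 1, 1, 1, 1, 1, 1
  i=2: 0, 0, 1, 1, 1, 1, 1, 1, 1, 2
  i=3: 0, 0, 1, 1, 1, 1, 1, 2, 2, 3
  i=4: 0, 0, 1, 1, 1, 2, 2, 3, 3, 4
  i=5: 0, 1, 2, 2, 2, 3, 3, 4, 4, 5
  i=6: 0, 1, 2, 2, 3, 4, 4, 5, 5, 6
  i=7: 1, 2, 3, 3, 4, 5, 5, 6, 6, 7
  i=8: 1, 2, 3, 4, 5, 6, 6, 7, 7, 8
  i=9: 1, 2, 3, 4, 5, 6, 6, 7, 8, 9
  i=10: 1, 2, 3, 4, 5, 6, 7, 8, 9, 10

so w = (3, 10, 8, 6, 2, 5, 1, 4, 9, 7).

Fulton essential set (7 of the 24 Rothe cells):

[(2, 9, 1), (3, 7, 1), (4, 2, 0), (4, 5, 1), (6, 1, 0), (6, 4, 2), (9, 7, 6)]


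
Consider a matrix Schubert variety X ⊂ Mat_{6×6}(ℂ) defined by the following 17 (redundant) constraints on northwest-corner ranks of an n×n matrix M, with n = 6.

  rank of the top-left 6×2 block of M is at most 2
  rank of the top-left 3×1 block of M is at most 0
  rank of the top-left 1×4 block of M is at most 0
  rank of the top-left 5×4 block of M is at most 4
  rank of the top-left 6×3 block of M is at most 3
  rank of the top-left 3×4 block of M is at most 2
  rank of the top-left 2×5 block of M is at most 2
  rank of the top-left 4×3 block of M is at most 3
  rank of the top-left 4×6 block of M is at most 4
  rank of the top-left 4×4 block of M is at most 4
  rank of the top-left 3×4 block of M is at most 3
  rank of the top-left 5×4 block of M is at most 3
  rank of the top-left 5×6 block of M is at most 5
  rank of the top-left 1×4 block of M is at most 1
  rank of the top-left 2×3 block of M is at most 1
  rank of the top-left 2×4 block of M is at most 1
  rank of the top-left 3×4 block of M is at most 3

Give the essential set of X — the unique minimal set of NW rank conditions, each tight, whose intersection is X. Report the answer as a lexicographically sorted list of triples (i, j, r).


Rank table r_w(6×6) implied by the 17 constraints:

  i=1: 0, 0, 0, 0, 1, 1
  i=2: 0, 1, 1, 1, 2, 2
  i=3: 0, 1, 2, 2, 3, 3
  i=4: 1, 2, 3, 3, 4, 4
  i=5: 1, 2, 3, 3, 4, 5
  i=6: 1, 2, 3, 4, 5, 6

reading off 1-entries of Δ²R: w = (5, 2, 3, 1, 6, 4).

Fulton essential set (3 of the 7 Rothe cells):

[(1, 4, 0), (3, 1, 0), (5, 4, 3)]


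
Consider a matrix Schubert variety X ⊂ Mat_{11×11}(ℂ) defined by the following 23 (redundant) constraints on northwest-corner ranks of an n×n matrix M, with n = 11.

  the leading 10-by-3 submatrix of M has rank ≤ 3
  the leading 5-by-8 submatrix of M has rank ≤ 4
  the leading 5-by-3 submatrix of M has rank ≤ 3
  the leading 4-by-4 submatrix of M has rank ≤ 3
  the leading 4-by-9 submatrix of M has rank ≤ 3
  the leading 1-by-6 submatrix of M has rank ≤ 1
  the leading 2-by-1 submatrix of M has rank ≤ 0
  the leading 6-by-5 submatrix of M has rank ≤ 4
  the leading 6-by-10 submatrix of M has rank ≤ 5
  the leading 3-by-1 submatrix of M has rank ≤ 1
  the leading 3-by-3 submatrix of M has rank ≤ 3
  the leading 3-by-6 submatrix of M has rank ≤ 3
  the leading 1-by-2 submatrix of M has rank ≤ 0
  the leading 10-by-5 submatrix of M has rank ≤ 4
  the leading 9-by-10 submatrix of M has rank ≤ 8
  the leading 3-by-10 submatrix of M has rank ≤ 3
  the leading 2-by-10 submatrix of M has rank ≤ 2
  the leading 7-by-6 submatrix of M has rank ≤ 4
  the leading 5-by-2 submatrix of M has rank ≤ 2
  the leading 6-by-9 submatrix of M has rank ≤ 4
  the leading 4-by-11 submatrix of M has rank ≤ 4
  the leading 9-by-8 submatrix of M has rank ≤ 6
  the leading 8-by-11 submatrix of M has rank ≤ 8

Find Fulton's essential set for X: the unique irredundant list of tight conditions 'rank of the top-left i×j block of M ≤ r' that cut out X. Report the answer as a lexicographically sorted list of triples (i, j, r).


Recovering R(i,j) via the rank-extension bound from the 23 conditions:

  R[1]: 0 | 0 | 1 | 1 | 1 | 1 | 1 | 1 | 1 | 1 | 1
  R[2]: 0 | 1 | 2 | 2 | 2 | 2 | 2 | 2 | 2 | 2 | 2
  R[3]: 1 | 2 | 3 | 3 | 3 | 3 | 3 | 3 | 3 | 3 | 3
  R[4]: 1 | 2 | 3 | 3 | 3 | 3 | 3 | 3 | 3 | 4 | 4
  R[5]: 1 | 2 | 3 | 4 | 4 | 4 | 4 | 4 | 4 | 5 | 5
  R[6]: 1 | 2 | 3 | 4 | 4 | 4 | 4 | 4 | 4 | 5 | 6
  R[7]: 1 | 2 | 3 | 4 | 4 | 4 | 5 | 5 | 5 | 6 | 7
  R[8]: 1 | 2 | 3 | 4 | 4 | 5 | 6 | 6 | 6 | 7 | 8
  R[9]: 1 | 2 | 3 | 4 | 4 | 5 | 6 | 6 | 7 | 8 | 9
  R[10]: 1 | 2 | 3 | 4 | 4 | 5 | 6 | 7 | 8 | 9 | 10
  R[11]: 1 | 2 | 3 | 4 | 5 | 6 | 7 | 8 | 9 | 10 | 11

second differences of R give the permutation w = (3, 2, 1, 10, 4, 11, 7, 6, 9, 8, 5).

ℓ(w)=20; the 7 essential cells (i,j,r):

[(1, 2, 0), (2, 1, 0), (4, 9, 3), (6, 9, 4), (7, 6, 4), (9, 8, 6), (10, 5, 4)]


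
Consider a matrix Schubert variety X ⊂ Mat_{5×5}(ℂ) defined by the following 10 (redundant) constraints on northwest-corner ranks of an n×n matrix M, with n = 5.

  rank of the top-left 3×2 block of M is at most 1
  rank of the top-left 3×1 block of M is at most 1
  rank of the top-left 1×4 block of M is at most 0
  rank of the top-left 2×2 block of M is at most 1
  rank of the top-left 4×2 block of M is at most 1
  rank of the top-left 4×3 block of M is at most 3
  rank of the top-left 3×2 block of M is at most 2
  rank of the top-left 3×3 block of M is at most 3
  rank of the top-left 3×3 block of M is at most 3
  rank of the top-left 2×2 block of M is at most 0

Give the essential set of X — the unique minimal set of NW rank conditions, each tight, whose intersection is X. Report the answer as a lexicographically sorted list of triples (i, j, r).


Computing R[i][j] = min implied NW-rank bound (n=5, 10 conditions):

  R[1]: 0 | 0 | 0 | 0 | 1
  R[2]: 0 | 0 | 1 | 1 | 2
  R[3]: 1 | 1 | 2 | 2 | 3
  R[4]: 1 | 1 | 2 | 3 | 4
  R[5]: 1 | 2 | 3 | 4 | 5

reading off 1-entries of Δ²R: w = (5, 3, 1, 4, 2).

Rothe diagram D(w) (7 cells), 3 SE-corners (essential conditions):

[(1, 4, 0), (2, 2, 0), (4, 2, 1)]


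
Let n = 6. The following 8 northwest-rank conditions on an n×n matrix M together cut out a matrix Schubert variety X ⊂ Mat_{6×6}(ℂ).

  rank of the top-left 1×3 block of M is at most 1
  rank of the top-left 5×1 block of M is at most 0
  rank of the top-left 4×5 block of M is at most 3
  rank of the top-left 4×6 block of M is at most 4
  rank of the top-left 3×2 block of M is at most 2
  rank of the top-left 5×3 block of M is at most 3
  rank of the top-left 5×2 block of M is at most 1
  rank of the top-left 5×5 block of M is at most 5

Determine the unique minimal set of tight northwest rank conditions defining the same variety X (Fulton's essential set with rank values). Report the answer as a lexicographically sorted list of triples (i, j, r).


Recovering R(i,j) via the rank-extension bound from the 8 conditions:

  i=1: 0, 1, 1, 1, 1, 1
  i=2: 0, 1, 2, 2, 2, 2
  i=3: 0, 1, 2, 3, 3, 3
  i=4: 0, 1, 2, 3, 3, 4
  i=5: 0, 1, 2, 3, 4, 5
  i=6: 1, 2, 3, 4, 5, 6

giving w = (2, 3, 4, 6, 5, 1) via Δ²R.

|D(w)|=6, |Ess(w)|=2:

[(4, 5, 3), (5, 1, 0)]
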